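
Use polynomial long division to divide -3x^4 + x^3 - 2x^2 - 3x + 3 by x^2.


(-3x^4 + x^3 - 2x^2 - 3x + 3) / (x^2)
Step 1: -3x^2 * (x^2) = -3x^4; subtract.
Step 2: x * (x^2) = x^3; subtract.
Step 3: -2 * (x^2) = -2x^2; subtract.
Quotient: -3x^2 + x - 2, Remainder: -3x + 3


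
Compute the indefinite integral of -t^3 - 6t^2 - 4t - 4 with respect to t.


Reverse power rule on each term:
  ∫ -t^3 dt = -(1/4)t^4
  ∫ -6t^2 dt = -2t^3
  ∫ -4t dt = -2t^2
  ∫ -4 dt = -4t
F(t) = -(1/4)t^4 - 2t^3 - 2t^2 - 4t + C


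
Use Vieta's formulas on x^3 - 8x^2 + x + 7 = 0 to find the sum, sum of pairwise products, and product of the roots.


Monic cubic x^3+bx^2+cx+d=0: sum=-b, pairwise sum=c, product=-d.
b=-8, c=1, d=7
r1+r2+r3 = 8
r1r2+r1r3+r2r3 = 1
r1r2r3 = -7


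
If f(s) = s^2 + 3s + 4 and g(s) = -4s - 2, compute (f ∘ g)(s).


Substitute g(s) into f:
f(g(s)) = 1*(-4s - 2)^2 + 3*(-4s - 2) + 4
(-4s - 2)^2 = 16s^2 + 16s + 4
Expand and combine: 16s^2 + 4s + 2


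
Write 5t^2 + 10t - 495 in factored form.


Roots satisfy r1 + r2 = -b/a = -2 and r1*r2 = c/a = -99.
So r1 = -11, r2 = 9.
5t^2 + 10t - 495 = 5(t - r1)(t - r2) = 5(t + 11)(t - 9)


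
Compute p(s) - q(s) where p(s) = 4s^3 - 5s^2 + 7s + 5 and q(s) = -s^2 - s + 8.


Distribute the minus sign:
  (4s^3 - 5s^2 + 7s + 5)
- (-s^2 - s + 8)
Negate second polynomial: s^2 + s - 8
Add: 4s^3 - 4s^2 + 8s - 3


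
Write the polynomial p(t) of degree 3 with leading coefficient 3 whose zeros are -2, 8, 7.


p(t) = 3(t + 2)(t - 8)(t - 7)
Expand: 3t^3 - 39t^2 + 78t + 336


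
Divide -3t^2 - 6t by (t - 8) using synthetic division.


Synthetic division with c = 8. Coefficients: -3, -6, 0
Bring down -3.
  -3 * 8 = -24; -24 - 6 = -30
  -30 * 8 = -240; -240 + 0 = -240
Quotient: -3t - 30, Remainder: -240


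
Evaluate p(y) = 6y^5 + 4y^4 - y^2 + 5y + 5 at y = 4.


Using direct substitution:
  6 * (4)^5 = 6144
  4 * (4)^4 = 1024
  0 * (4)^3 = 0
  -1 * (4)^2 = -16
  5 * (4)^1 = 20
  constant: 5
Sum = 6144 + 1024 + 0 - 16 + 20 + 5 = 7177


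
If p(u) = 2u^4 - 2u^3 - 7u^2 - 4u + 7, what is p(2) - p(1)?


p(2) = -13
p(1) = -4
p(2) - p(1) = -13 + 4 = -9


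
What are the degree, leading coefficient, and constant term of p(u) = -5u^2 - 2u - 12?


Highest power of u is 2, with coefficient -5. Constant term is -12.
Degree = 2, leading coefficient = -5, constant term = -12


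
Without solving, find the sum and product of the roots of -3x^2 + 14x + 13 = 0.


For ax^2+bx+c=0: sum = -b/a, product = c/a.
a=-3, b=14, c=13
Sum = -(14)/-3 = 14/3
Product = (13)/-3 = -13/3


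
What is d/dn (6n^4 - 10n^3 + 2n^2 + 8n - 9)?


Apply the power rule term by term:
  d/dn(6n^4) = 24n^3
  d/dn(-10n^3) = -30n^2
  d/dn(2n^2) = 4n
  d/dn(8n) = 8
  d/dn(-9) = 0
p'(n) = 24n^3 - 30n^2 + 4n + 8


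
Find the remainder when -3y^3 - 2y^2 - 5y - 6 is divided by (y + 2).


By the Remainder Theorem, the remainder equals p(-2):
  -3*(-2)^3 = 24
  -2*(-2)^2 = -8
  -5*(-2)^1 = 10
  constant: -6
Sum: 24 - 8 + 10 - 6 = 20


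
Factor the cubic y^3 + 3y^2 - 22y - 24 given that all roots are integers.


Try integer roots (divisors of -24). y=-1: p(-1)=0.
Divide out (y + 1): quotient is y^2 + 2y - 24.
Factor the quadratic: (y - 4)(y + 6)
Result: (y + 1)(y - 4)(y + 6)


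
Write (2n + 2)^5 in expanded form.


Expand (2n + 2)^5 by repeated multiplication:
  (2n + 2)^2 = 4n^2 + 8n + 4
  (2n + 2)^3 = 8n^3 + 24n^2 + 24n + 8
  (2n + 2)^4 = 16n^4 + 64n^3 + 96n^2 + 64n + 16
= 32n^5 + 160n^4 + 320n^3 + 320n^2 + 160n + 32


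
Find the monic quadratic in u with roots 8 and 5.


p(u) = (u - 8)(u - 5)
Expand: u^2 - 13u + 40


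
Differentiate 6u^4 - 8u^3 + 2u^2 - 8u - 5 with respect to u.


Apply the power rule term by term:
  d/du(6u^4) = 24u^3
  d/du(-8u^3) = -24u^2
  d/du(2u^2) = 4u
  d/du(-8u) = -8
  d/du(-5) = 0
p'(u) = 24u^3 - 24u^2 + 4u - 8


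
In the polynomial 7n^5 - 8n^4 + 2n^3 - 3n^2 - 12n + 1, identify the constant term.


Read off the constant term: 1


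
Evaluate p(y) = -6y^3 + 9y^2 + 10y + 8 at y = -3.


Using direct substitution:
  -6 * (-3)^3 = 162
  9 * (-3)^2 = 81
  10 * (-3)^1 = -30
  constant: 8
Sum = 162 + 81 - 30 + 8 = 221


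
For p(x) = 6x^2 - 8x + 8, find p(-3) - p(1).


p(-3) = 86
p(1) = 6
p(-3) - p(1) = 86 - 6 = 80


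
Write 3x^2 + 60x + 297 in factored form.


Roots satisfy r1 + r2 = -b/a = -20 and r1*r2 = c/a = 99.
So r1 = -9, r2 = -11.
3x^2 + 60x + 297 = 3(x - r1)(x - r2) = 3(x + 9)(x + 11)


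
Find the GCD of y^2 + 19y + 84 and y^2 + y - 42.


Factor each:
  y^2 + 19y + 84 = (y + 7)(y + 12)
  y^2 + y - 42 = (y + 7)(y - 6)
Common monic factor: y + 7


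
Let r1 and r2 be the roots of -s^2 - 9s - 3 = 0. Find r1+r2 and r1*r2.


For as^2+bs+c=0: sum = -b/a, product = c/a.
a=-1, b=-9, c=-3
Sum = -(-9)/-1 = -9
Product = (-3)/-1 = 3


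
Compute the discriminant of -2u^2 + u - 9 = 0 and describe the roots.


D = b^2 - 4ac = (1)^2 - 4(-2)(-9) = 1 - 72 = -71
Since D < 0: two complex conjugate roots (no real roots)


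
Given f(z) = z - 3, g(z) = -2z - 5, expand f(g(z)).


Substitute g(z) into f:
f(g(z)) = 1*(-2z - 5) + (-3)
Expand and combine: -2z - 8


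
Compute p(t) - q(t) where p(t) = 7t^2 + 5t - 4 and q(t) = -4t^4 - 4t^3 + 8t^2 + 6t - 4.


Distribute the minus sign:
  (7t^2 + 5t - 4)
- (-4t^4 - 4t^3 + 8t^2 + 6t - 4)
Negate second polynomial: 4t^4 + 4t^3 - 8t^2 - 6t + 4
Add: 4t^4 + 4t^3 - t^2 - t


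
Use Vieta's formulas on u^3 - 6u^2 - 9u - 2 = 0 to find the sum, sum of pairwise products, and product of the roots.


Monic cubic u^3+bu^2+cu+d=0: sum=-b, pairwise sum=c, product=-d.
b=-6, c=-9, d=-2
r1+r2+r3 = 6
r1r2+r1r3+r2r3 = -9
r1r2r3 = 2


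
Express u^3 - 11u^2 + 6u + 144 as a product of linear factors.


Try integer roots (divisors of 144). u=6: p(6)=0.
Divide out (u - 6): quotient is u^2 - 5u - 24.
Factor the quadratic: (u - 8)(u + 3)
Result: (u - 6)(u - 8)(u + 3)


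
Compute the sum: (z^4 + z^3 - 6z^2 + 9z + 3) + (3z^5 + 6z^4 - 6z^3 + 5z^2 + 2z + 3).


Align terms by degree and add:
  z^4 + z^3 - 6z^2 + 9z + 3
+ 3z^5 + 6z^4 - 6z^3 + 5z^2 + 2z + 3
= 3z^5 + 7z^4 - 5z^3 - z^2 + 11z + 6


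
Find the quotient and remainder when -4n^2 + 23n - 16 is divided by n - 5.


(-4n^2 + 23n - 16) / (n - 5)
Step 1: -4n * (n - 5) = -4n^2 + 20n; subtract.
Step 2: 3 * (n - 5) = 3n - 15; subtract.
Quotient: -4n + 3, Remainder: -1


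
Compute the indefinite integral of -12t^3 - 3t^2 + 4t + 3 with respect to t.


Reverse power rule on each term:
  ∫ -12t^3 dt = -3t^4
  ∫ -3t^2 dt = -t^3
  ∫ 4t dt = 2t^2
  ∫ 3 dt = 3t
F(t) = -3t^4 - t^3 + 2t^2 + 3t + C


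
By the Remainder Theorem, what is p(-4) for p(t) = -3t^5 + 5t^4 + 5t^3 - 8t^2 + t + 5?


By the Remainder Theorem, the remainder equals p(-4):
  -3*(-4)^5 = 3072
  5*(-4)^4 = 1280
  5*(-4)^3 = -320
  -8*(-4)^2 = -128
  1*(-4)^1 = -4
  constant: 5
Sum: 3072 + 1280 - 320 - 128 - 4 + 5 = 3905


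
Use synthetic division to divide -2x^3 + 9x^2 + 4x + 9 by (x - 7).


Synthetic division with c = 7. Coefficients: -2, 9, 4, 9
Bring down -2.
  -2 * 7 = -14; -14 + 9 = -5
  -5 * 7 = -35; -35 + 4 = -31
  -31 * 7 = -217; -217 + 9 = -208
Quotient: -2x^2 - 5x - 31, Remainder: -208


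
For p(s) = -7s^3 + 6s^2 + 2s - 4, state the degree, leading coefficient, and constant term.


Highest power of s is 3, with coefficient -7. Constant term is -4.
Degree = 3, leading coefficient = -7, constant term = -4


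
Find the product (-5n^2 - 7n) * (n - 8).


Distribute each term of the first polynomial:
  (-5n^2)(n - 8) = -5n^3 + 40n^2
  (-7n)(n - 8) = -7n^2 + 56n
Sum: -5n^3 + 33n^2 + 56n


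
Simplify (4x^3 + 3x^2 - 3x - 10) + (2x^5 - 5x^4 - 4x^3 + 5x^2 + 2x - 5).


Align terms by degree and add:
  4x^3 + 3x^2 - 3x - 10
+ 2x^5 - 5x^4 - 4x^3 + 5x^2 + 2x - 5
= 2x^5 - 5x^4 + 8x^2 - x - 15


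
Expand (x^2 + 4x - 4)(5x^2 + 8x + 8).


Distribute each term of the first polynomial:
  (x^2)(5x^2 + 8x + 8) = 5x^4 + 8x^3 + 8x^2
  (4x)(5x^2 + 8x + 8) = 20x^3 + 32x^2 + 32x
  (-4)(5x^2 + 8x + 8) = -20x^2 - 32x - 32
Sum: 5x^4 + 28x^3 + 20x^2 - 32


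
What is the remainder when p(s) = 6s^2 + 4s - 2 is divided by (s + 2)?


By the Remainder Theorem, the remainder equals p(-2):
  6*(-2)^2 = 24
  4*(-2)^1 = -8
  constant: -2
Sum: 24 - 8 - 2 = 14


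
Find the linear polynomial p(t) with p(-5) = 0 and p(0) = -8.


p(t) = mt + b. Using p(-5)=0, p(0)=-8:
m = (0 + 8)/(-5) = 8/-5 = -8/5
b = 0 - m*(-5) = 0 - 8 = -8
p(t) = -(8/5)t - 8


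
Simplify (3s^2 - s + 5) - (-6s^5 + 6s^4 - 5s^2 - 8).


Distribute the minus sign:
  (3s^2 - s + 5)
- (-6s^5 + 6s^4 - 5s^2 - 8)
Negate second polynomial: 6s^5 - 6s^4 + 5s^2 + 8
Add: 6s^5 - 6s^4 + 8s^2 - s + 13


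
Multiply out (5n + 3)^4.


Expand (5n + 3)^4 by repeated multiplication:
  (5n + 3)^2 = 25n^2 + 30n + 9
  (5n + 3)^3 = 125n^3 + 225n^2 + 135n + 27
= 625n^4 + 1500n^3 + 1350n^2 + 540n + 81


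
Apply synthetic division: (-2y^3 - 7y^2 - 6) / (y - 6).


Synthetic division with c = 6. Coefficients: -2, -7, 0, -6
Bring down -2.
  -2 * 6 = -12; -12 - 7 = -19
  -19 * 6 = -114; -114 + 0 = -114
  -114 * 6 = -684; -684 - 6 = -690
Quotient: -2y^2 - 19y - 114, Remainder: -690


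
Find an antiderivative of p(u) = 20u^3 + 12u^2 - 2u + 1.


Reverse power rule on each term:
  ∫ 20u^3 du = 5u^4
  ∫ 12u^2 du = 4u^3
  ∫ -2u du = -u^2
  ∫ 1 du = u
F(u) = 5u^4 + 4u^3 - u^2 + u + C


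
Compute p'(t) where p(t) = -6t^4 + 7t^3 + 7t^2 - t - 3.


Apply the power rule term by term:
  d/dt(-6t^4) = -24t^3
  d/dt(7t^3) = 21t^2
  d/dt(7t^2) = 14t
  d/dt(-t) = -1
  d/dt(-3) = 0
p'(t) = -24t^3 + 21t^2 + 14t - 1


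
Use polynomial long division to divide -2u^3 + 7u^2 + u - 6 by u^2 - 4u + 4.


(-2u^3 + 7u^2 + u - 6) / (u^2 - 4u + 4)
Step 1: -2u * (u^2 - 4u + 4) = -2u^3 + 8u^2 - 8u; subtract.
Step 2: -1 * (u^2 - 4u + 4) = -u^2 + 4u - 4; subtract.
Quotient: -2u - 1, Remainder: 5u - 2


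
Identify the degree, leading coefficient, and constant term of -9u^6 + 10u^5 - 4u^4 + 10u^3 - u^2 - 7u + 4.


Highest power of u is 6, with coefficient -9. Constant term is 4.
Degree = 6, leading coefficient = -9, constant term = 4


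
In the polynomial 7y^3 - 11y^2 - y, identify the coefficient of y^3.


Read off the coefficient of y^3: 7


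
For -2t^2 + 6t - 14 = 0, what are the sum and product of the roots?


For at^2+bt+c=0: sum = -b/a, product = c/a.
a=-2, b=6, c=-14
Sum = -(6)/-2 = 3
Product = (-14)/-2 = 7


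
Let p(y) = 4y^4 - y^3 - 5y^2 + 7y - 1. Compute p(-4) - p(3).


p(-4) = 979
p(3) = 272
p(-4) - p(3) = 979 - 272 = 707


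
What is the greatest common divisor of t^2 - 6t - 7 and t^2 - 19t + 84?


Factor each:
  t^2 - 6t - 7 = (t - 7)(t + 1)
  t^2 - 19t + 84 = (t - 7)(t - 12)
Common monic factor: t - 7


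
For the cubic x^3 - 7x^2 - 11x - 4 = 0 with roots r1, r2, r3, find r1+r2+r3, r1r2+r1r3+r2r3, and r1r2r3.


Monic cubic x^3+bx^2+cx+d=0: sum=-b, pairwise sum=c, product=-d.
b=-7, c=-11, d=-4
r1+r2+r3 = 7
r1r2+r1r3+r2r3 = -11
r1r2r3 = 4


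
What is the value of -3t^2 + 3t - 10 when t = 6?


Using direct substitution:
  -3 * (6)^2 = -108
  3 * (6)^1 = 18
  constant: -10
Sum = -108 + 18 - 10 = -100


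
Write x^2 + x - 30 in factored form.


Roots satisfy r1 + r2 = -b/a = -1 and r1*r2 = c/a = -30.
So r1 = -6, r2 = 5.
x^2 + x - 30 = (x - r1)(x - r2) = (x + 6)(x - 5)


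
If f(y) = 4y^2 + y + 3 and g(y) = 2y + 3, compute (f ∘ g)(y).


Substitute g(y) into f:
f(g(y)) = 4*(2y + 3)^2 + 1*(2y + 3) + 3
(2y + 3)^2 = 4y^2 + 12y + 9
Expand and combine: 16y^2 + 50y + 42


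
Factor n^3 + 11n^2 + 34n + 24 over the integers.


Try integer roots (divisors of 24). n=-6: p(-6)=0.
Divide out (n + 6): quotient is n^2 + 5n + 4.
Factor the quadratic: (n + 1)(n + 4)
Result: (n + 6)(n + 1)(n + 4)


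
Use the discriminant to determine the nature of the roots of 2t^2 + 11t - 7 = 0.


D = b^2 - 4ac = (11)^2 - 4(2)(-7) = 121 + 56 = 177
Since D > 0: two distinct irrational roots


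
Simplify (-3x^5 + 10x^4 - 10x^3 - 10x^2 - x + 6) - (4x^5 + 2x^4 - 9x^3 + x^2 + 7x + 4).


Distribute the minus sign:
  (-3x^5 + 10x^4 - 10x^3 - 10x^2 - x + 6)
- (4x^5 + 2x^4 - 9x^3 + x^2 + 7x + 4)
Negate second polynomial: -4x^5 - 2x^4 + 9x^3 - x^2 - 7x - 4
Add: -7x^5 + 8x^4 - x^3 - 11x^2 - 8x + 2


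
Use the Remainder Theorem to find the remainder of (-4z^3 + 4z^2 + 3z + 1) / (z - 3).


By the Remainder Theorem, the remainder equals p(3):
  -4*(3)^3 = -108
  4*(3)^2 = 36
  3*(3)^1 = 9
  constant: 1
Sum: -108 + 36 + 9 + 1 = -62


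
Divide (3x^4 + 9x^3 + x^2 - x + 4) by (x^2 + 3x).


(3x^4 + 9x^3 + x^2 - x + 4) / (x^2 + 3x)
Step 1: 3x^2 * (x^2 + 3x) = 3x^4 + 9x^3; subtract.
Step 2: 0 * (x^2 + 3x) = 0; subtract.
Step 3: 1 * (x^2 + 3x) = x^2 + 3x; subtract.
Quotient: 3x^2 + 1, Remainder: -4x + 4


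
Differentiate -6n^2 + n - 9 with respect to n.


Apply the power rule term by term:
  d/dn(-6n^2) = -12n
  d/dn(n) = 1
  d/dn(-9) = 0
p'(n) = -12n + 1


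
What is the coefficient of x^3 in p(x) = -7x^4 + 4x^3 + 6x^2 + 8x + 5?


Read off the coefficient of x^3: 4


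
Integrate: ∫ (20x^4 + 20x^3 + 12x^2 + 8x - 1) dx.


Reverse power rule on each term:
  ∫ 20x^4 dx = 4x^5
  ∫ 20x^3 dx = 5x^4
  ∫ 12x^2 dx = 4x^3
  ∫ 8x dx = 4x^2
  ∫ -1 dx = -x
F(x) = 4x^5 + 5x^4 + 4x^3 + 4x^2 - x + C


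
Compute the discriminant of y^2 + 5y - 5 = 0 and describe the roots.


D = b^2 - 4ac = (5)^2 - 4(1)(-5) = 25 + 20 = 45
Since D > 0: two distinct irrational roots


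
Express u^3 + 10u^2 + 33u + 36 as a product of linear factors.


Try integer roots (divisors of 36). u=-4: p(-4)=0.
Divide out (u + 4): quotient is u^2 + 6u + 9.
Factor the quadratic: (u + 3)(u + 3)
Result: (u + 4)(u + 3)(u + 3)


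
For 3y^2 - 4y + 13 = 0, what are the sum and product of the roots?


For ay^2+by+c=0: sum = -b/a, product = c/a.
a=3, b=-4, c=13
Sum = -(-4)/3 = 4/3
Product = (13)/3 = 13/3


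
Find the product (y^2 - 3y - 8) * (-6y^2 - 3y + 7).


Distribute each term of the first polynomial:
  (y^2)(-6y^2 - 3y + 7) = -6y^4 - 3y^3 + 7y^2
  (-3y)(-6y^2 - 3y + 7) = 18y^3 + 9y^2 - 21y
  (-8)(-6y^2 - 3y + 7) = 48y^2 + 24y - 56
Sum: -6y^4 + 15y^3 + 64y^2 + 3y - 56


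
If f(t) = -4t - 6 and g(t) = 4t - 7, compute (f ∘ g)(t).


Substitute g(t) into f:
f(g(t)) = -4*(4t - 7) + (-6)
Expand and combine: -16t + 22


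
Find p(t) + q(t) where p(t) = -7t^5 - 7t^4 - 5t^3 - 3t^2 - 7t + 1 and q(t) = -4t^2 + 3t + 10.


Align terms by degree and add:
  -7t^5 - 7t^4 - 5t^3 - 3t^2 - 7t + 1
  -4t^2 + 3t + 10
= -7t^5 - 7t^4 - 5t^3 - 7t^2 - 4t + 11


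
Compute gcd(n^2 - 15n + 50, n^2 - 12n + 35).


Factor each:
  n^2 - 15n + 50 = (n - 5)(n - 10)
  n^2 - 12n + 35 = (n - 5)(n - 7)
Common monic factor: n - 5


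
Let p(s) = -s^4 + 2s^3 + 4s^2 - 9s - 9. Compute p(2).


Using direct substitution:
  -1 * (2)^4 = -16
  2 * (2)^3 = 16
  4 * (2)^2 = 16
  -9 * (2)^1 = -18
  constant: -9
Sum = -16 + 16 + 16 - 18 - 9 = -11


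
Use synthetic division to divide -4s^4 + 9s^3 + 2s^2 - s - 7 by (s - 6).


Synthetic division with c = 6. Coefficients: -4, 9, 2, -1, -7
Bring down -4.
  -4 * 6 = -24; -24 + 9 = -15
  -15 * 6 = -90; -90 + 2 = -88
  -88 * 6 = -528; -528 - 1 = -529
  -529 * 6 = -3174; -3174 - 7 = -3181
Quotient: -4s^3 - 15s^2 - 88s - 529, Remainder: -3181


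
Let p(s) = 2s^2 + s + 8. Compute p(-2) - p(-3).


p(-2) = 14
p(-3) = 23
p(-2) - p(-3) = 14 - 23 = -9


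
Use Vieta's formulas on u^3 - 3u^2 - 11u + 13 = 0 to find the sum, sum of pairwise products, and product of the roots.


Monic cubic u^3+bu^2+cu+d=0: sum=-b, pairwise sum=c, product=-d.
b=-3, c=-11, d=13
r1+r2+r3 = 3
r1r2+r1r3+r2r3 = -11
r1r2r3 = -13


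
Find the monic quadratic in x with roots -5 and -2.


p(x) = (x + 5)(x + 2)
Expand: x^2 + 7x + 10


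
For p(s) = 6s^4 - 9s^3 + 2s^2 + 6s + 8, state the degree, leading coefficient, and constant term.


Highest power of s is 4, with coefficient 6. Constant term is 8.
Degree = 4, leading coefficient = 6, constant term = 8


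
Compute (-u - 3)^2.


Expand (-u - 3)^2 by repeated multiplication:
= u^2 + 6u + 9


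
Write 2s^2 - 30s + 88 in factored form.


Roots satisfy r1 + r2 = -b/a = 15 and r1*r2 = c/a = 44.
So r1 = 11, r2 = 4.
2s^2 - 30s + 88 = 2(s - r1)(s - r2) = 2(s - 11)(s - 4)


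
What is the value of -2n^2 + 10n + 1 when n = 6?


Using direct substitution:
  -2 * (6)^2 = -72
  10 * (6)^1 = 60
  constant: 1
Sum = -72 + 60 + 1 = -11


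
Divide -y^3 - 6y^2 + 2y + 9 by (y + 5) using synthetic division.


Synthetic division with c = -5. Coefficients: -1, -6, 2, 9
Bring down -1.
  -1 * -5 = 5; 5 - 6 = -1
  -1 * -5 = 5; 5 + 2 = 7
  7 * -5 = -35; -35 + 9 = -26
Quotient: -y^2 - y + 7, Remainder: -26


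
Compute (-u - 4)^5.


Expand (-u - 4)^5 by repeated multiplication:
  (-u - 4)^2 = u^2 + 8u + 16
  (-u - 4)^3 = -u^3 - 12u^2 - 48u - 64
  (-u - 4)^4 = u^4 + 16u^3 + 96u^2 + 256u + 256
= -u^5 - 20u^4 - 160u^3 - 640u^2 - 1280u - 1024


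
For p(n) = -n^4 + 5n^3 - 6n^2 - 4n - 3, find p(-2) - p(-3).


p(-2) = -75
p(-3) = -261
p(-2) - p(-3) = -75 + 261 = 186


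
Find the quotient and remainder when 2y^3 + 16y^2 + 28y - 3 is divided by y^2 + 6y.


(2y^3 + 16y^2 + 28y - 3) / (y^2 + 6y)
Step 1: 2y * (y^2 + 6y) = 2y^3 + 12y^2; subtract.
Step 2: 4 * (y^2 + 6y) = 4y^2 + 24y; subtract.
Quotient: 2y + 4, Remainder: 4y - 3


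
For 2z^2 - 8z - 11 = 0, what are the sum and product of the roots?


For az^2+bz+c=0: sum = -b/a, product = c/a.
a=2, b=-8, c=-11
Sum = -(-8)/2 = 4
Product = (-11)/2 = -11/2


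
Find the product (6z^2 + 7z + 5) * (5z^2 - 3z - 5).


Distribute each term of the first polynomial:
  (6z^2)(5z^2 - 3z - 5) = 30z^4 - 18z^3 - 30z^2
  (7z)(5z^2 - 3z - 5) = 35z^3 - 21z^2 - 35z
  (5)(5z^2 - 3z - 5) = 25z^2 - 15z - 25
Sum: 30z^4 + 17z^3 - 26z^2 - 50z - 25


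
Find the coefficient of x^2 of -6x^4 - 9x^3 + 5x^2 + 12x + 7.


Read off the coefficient of x^2: 5


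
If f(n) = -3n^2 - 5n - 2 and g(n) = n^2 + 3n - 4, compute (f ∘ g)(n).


Substitute g(n) into f:
f(g(n)) = -3*(n^2 + 3n - 4)^2 + (-5)*(n^2 + 3n - 4) + (-2)
(n^2 + 3n - 4)^2 = n^4 + 6n^3 + n^2 - 24n + 16
Expand and combine: -3n^4 - 18n^3 - 8n^2 + 57n - 30


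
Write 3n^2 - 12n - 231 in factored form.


Roots satisfy r1 + r2 = -b/a = 4 and r1*r2 = c/a = -77.
So r1 = 11, r2 = -7.
3n^2 - 12n - 231 = 3(n - r1)(n - r2) = 3(n - 11)(n + 7)


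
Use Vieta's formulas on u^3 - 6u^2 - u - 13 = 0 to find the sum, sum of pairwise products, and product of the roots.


Monic cubic u^3+bu^2+cu+d=0: sum=-b, pairwise sum=c, product=-d.
b=-6, c=-1, d=-13
r1+r2+r3 = 6
r1r2+r1r3+r2r3 = -1
r1r2r3 = 13


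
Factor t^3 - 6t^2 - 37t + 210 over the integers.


Try integer roots (divisors of 210). t=-6: p(-6)=0.
Divide out (t + 6): quotient is t^2 - 12t + 35.
Factor the quadratic: (t - 7)(t - 5)
Result: (t + 6)(t - 7)(t - 5)


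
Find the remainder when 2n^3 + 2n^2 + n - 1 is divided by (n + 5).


By the Remainder Theorem, the remainder equals p(-5):
  2*(-5)^3 = -250
  2*(-5)^2 = 50
  1*(-5)^1 = -5
  constant: -1
Sum: -250 + 50 - 5 - 1 = -206


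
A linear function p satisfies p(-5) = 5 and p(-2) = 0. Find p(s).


p(s) = ms + b. Using p(-5)=5, p(-2)=0:
m = (5)/(-5 + 2) = 5/-3 = -5/3
b = 5 - m*(-5) = 5 - 25/3 = -10/3
p(s) = -(5/3)s - (10/3)


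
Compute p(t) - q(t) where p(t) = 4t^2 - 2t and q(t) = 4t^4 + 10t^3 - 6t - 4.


Distribute the minus sign:
  (4t^2 - 2t)
- (4t^4 + 10t^3 - 6t - 4)
Negate second polynomial: -4t^4 - 10t^3 + 6t + 4
Add: -4t^4 - 10t^3 + 4t^2 + 4t + 4


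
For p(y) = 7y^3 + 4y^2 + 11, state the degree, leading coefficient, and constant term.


Highest power of y is 3, with coefficient 7. Constant term is 11.
Degree = 3, leading coefficient = 7, constant term = 11


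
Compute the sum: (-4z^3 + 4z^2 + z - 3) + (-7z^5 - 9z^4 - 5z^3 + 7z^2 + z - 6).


Align terms by degree and add:
  -4z^3 + 4z^2 + z - 3
  -7z^5 - 9z^4 - 5z^3 + 7z^2 + z - 6
= -7z^5 - 9z^4 - 9z^3 + 11z^2 + 2z - 9


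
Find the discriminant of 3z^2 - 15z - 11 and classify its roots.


D = b^2 - 4ac = (-15)^2 - 4(3)(-11) = 225 + 132 = 357
Since D > 0: two distinct irrational roots


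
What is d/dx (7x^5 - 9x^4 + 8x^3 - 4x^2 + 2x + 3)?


Apply the power rule term by term:
  d/dx(7x^5) = 35x^4
  d/dx(-9x^4) = -36x^3
  d/dx(8x^3) = 24x^2
  d/dx(-4x^2) = -8x
  d/dx(2x) = 2
  d/dx(3) = 0
p'(x) = 35x^4 - 36x^3 + 24x^2 - 8x + 2


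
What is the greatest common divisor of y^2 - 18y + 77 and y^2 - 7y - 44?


Factor each:
  y^2 - 18y + 77 = (y - 11)(y - 7)
  y^2 - 7y - 44 = (y - 11)(y + 4)
Common monic factor: y - 11


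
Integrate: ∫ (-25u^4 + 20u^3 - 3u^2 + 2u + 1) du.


Reverse power rule on each term:
  ∫ -25u^4 du = -5u^5
  ∫ 20u^3 du = 5u^4
  ∫ -3u^2 du = -u^3
  ∫ 2u du = u^2
  ∫ 1 du = u
F(u) = -5u^5 + 5u^4 - u^3 + u^2 + u + C


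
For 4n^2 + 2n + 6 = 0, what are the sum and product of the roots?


For an^2+bn+c=0: sum = -b/a, product = c/a.
a=4, b=2, c=6
Sum = -(2)/4 = -1/2
Product = (6)/4 = 3/2


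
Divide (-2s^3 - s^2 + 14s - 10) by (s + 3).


(-2s^3 - s^2 + 14s - 10) / (s + 3)
Step 1: -2s^2 * (s + 3) = -2s^3 - 6s^2; subtract.
Step 2: 5s * (s + 3) = 5s^2 + 15s; subtract.
Step 3: -1 * (s + 3) = -s - 3; subtract.
Quotient: -2s^2 + 5s - 1, Remainder: -7


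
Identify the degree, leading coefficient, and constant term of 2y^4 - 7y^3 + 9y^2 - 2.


Highest power of y is 4, with coefficient 2. Constant term is -2.
Degree = 4, leading coefficient = 2, constant term = -2


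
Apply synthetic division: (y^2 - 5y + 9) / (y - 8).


Synthetic division with c = 8. Coefficients: 1, -5, 9
Bring down 1.
  1 * 8 = 8; 8 - 5 = 3
  3 * 8 = 24; 24 + 9 = 33
Quotient: y + 3, Remainder: 33


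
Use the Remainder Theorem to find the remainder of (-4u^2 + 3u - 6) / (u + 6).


By the Remainder Theorem, the remainder equals p(-6):
  -4*(-6)^2 = -144
  3*(-6)^1 = -18
  constant: -6
Sum: -144 - 18 - 6 = -168


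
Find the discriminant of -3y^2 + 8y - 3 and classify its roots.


D = b^2 - 4ac = (8)^2 - 4(-3)(-3) = 64 - 36 = 28
Since D > 0: two distinct irrational roots


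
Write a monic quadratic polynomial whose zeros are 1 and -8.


p(y) = (y - 1)(y + 8)
Expand: y^2 + 7y - 8


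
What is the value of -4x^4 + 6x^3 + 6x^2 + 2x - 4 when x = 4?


Using direct substitution:
  -4 * (4)^4 = -1024
  6 * (4)^3 = 384
  6 * (4)^2 = 96
  2 * (4)^1 = 8
  constant: -4
Sum = -1024 + 384 + 96 + 8 - 4 = -540


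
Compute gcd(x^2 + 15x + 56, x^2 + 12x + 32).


Factor each:
  x^2 + 15x + 56 = (x + 8)(x + 7)
  x^2 + 12x + 32 = (x + 8)(x + 4)
Common monic factor: x + 8


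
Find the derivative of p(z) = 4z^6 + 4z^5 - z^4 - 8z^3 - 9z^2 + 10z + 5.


Apply the power rule term by term:
  d/dz(4z^6) = 24z^5
  d/dz(4z^5) = 20z^4
  d/dz(-z^4) = -4z^3
  d/dz(-8z^3) = -24z^2
  d/dz(-9z^2) = -18z
  d/dz(10z) = 10
  d/dz(5) = 0
p'(z) = 24z^5 + 20z^4 - 4z^3 - 24z^2 - 18z + 10


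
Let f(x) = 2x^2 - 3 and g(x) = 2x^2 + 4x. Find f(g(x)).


Substitute g(x) into f:
f(g(x)) = 2*(2x^2 + 4x)^2 + (-3)
(2x^2 + 4x)^2 = 4x^4 + 16x^3 + 16x^2
Expand and combine: 8x^4 + 32x^3 + 32x^2 - 3


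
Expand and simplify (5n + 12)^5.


Expand (5n + 12)^5 by repeated multiplication:
  (5n + 12)^2 = 25n^2 + 120n + 144
  (5n + 12)^3 = 125n^3 + 900n^2 + 2160n + 1728
  (5n + 12)^4 = 625n^4 + 6000n^3 + 21600n^2 + 34560n + 20736
= 3125n^5 + 37500n^4 + 180000n^3 + 432000n^2 + 518400n + 248832


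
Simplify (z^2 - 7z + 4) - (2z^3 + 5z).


Distribute the minus sign:
  (z^2 - 7z + 4)
- (2z^3 + 5z)
Negate second polynomial: -2z^3 - 5z
Add: -2z^3 + z^2 - 12z + 4


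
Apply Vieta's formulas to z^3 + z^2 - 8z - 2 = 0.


Monic cubic z^3+bz^2+cz+d=0: sum=-b, pairwise sum=c, product=-d.
b=1, c=-8, d=-2
r1+r2+r3 = -1
r1r2+r1r3+r2r3 = -8
r1r2r3 = 2


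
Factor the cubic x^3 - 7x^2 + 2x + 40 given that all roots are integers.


Try integer roots (divisors of 40). x=4: p(4)=0.
Divide out (x - 4): quotient is x^2 - 3x - 10.
Factor the quadratic: (x - 5)(x + 2)
Result: (x - 4)(x - 5)(x + 2)


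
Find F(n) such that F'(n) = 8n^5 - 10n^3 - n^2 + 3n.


Reverse power rule on each term:
  ∫ 8n^5 dn = (4/3)n^6
  ∫ -10n^3 dn = -(5/2)n^4
  ∫ -n^2 dn = -(1/3)n^3
  ∫ 3n dn = (3/2)n^2
F(n) = (4/3)n^6 - (5/2)n^4 - (1/3)n^3 + (3/2)n^2 + C


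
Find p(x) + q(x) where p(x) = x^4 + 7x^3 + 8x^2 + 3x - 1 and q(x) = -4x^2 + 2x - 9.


Align terms by degree and add:
  x^4 + 7x^3 + 8x^2 + 3x - 1
  -4x^2 + 2x - 9
= x^4 + 7x^3 + 4x^2 + 5x - 10


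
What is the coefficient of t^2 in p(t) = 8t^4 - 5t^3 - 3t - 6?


Read off the coefficient of t^2: 0


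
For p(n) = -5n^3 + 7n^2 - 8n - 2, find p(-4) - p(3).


p(-4) = 462
p(3) = -98
p(-4) - p(3) = 462 + 98 = 560


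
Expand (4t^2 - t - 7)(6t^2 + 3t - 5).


Distribute each term of the first polynomial:
  (4t^2)(6t^2 + 3t - 5) = 24t^4 + 12t^3 - 20t^2
  (-t)(6t^2 + 3t - 5) = -6t^3 - 3t^2 + 5t
  (-7)(6t^2 + 3t - 5) = -42t^2 - 21t + 35
Sum: 24t^4 + 6t^3 - 65t^2 - 16t + 35


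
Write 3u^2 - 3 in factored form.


Roots satisfy r1 + r2 = -b/a = 0 and r1*r2 = c/a = -1.
So r1 = 1, r2 = -1.
3u^2 - 3 = 3(u - r1)(u - r2) = 3(u - 1)(u + 1)


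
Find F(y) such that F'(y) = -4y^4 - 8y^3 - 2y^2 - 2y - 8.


Reverse power rule on each term:
  ∫ -4y^4 dy = -(4/5)y^5
  ∫ -8y^3 dy = -2y^4
  ∫ -2y^2 dy = -(2/3)y^3
  ∫ -2y dy = -y^2
  ∫ -8 dy = -8y
F(y) = -(4/5)y^5 - 2y^4 - (2/3)y^3 - y^2 - 8y + C


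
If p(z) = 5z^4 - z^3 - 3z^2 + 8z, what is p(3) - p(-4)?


p(3) = 375
p(-4) = 1264
p(3) - p(-4) = 375 - 1264 = -889


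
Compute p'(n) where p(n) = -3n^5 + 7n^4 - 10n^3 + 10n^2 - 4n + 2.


Apply the power rule term by term:
  d/dn(-3n^5) = -15n^4
  d/dn(7n^4) = 28n^3
  d/dn(-10n^3) = -30n^2
  d/dn(10n^2) = 20n
  d/dn(-4n) = -4
  d/dn(2) = 0
p'(n) = -15n^4 + 28n^3 - 30n^2 + 20n - 4


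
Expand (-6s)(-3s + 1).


Distribute each term of the first polynomial:
  (-6s)(-3s + 1) = 18s^2 - 6s
Sum: 18s^2 - 6s


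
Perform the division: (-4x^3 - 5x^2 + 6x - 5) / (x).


(-4x^3 - 5x^2 + 6x - 5) / (x)
Step 1: -4x^2 * (x) = -4x^3; subtract.
Step 2: -5x * (x) = -5x^2; subtract.
Step 3: 6 * (x) = 6x; subtract.
Quotient: -4x^2 - 5x + 6, Remainder: -5


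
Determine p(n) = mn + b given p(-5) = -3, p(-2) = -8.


p(n) = mn + b. Using p(-5)=-3, p(-2)=-8:
m = (-3 + 8)/(-5 + 2) = 5/-3 = -5/3
b = -3 - m*(-5) = -3 - 25/3 = -34/3
p(n) = -(5/3)n - (34/3)


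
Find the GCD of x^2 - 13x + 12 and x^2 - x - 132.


Factor each:
  x^2 - 13x + 12 = (x - 12)(x - 1)
  x^2 - x - 132 = (x - 12)(x + 11)
Common monic factor: x - 12


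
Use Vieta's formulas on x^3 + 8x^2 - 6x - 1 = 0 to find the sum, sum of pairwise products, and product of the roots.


Monic cubic x^3+bx^2+cx+d=0: sum=-b, pairwise sum=c, product=-d.
b=8, c=-6, d=-1
r1+r2+r3 = -8
r1r2+r1r3+r2r3 = -6
r1r2r3 = 1


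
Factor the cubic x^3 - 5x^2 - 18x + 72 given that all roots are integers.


Try integer roots (divisors of 72). x=3: p(3)=0.
Divide out (x - 3): quotient is x^2 - 2x - 24.
Factor the quadratic: (x - 6)(x + 4)
Result: (x - 3)(x - 6)(x + 4)


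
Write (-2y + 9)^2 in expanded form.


Expand (-2y + 9)^2 by repeated multiplication:
= 4y^2 - 36y + 81


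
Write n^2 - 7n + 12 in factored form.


Roots satisfy r1 + r2 = -b/a = 7 and r1*r2 = c/a = 12.
So r1 = 3, r2 = 4.
n^2 - 7n + 12 = (n - r1)(n - r2) = (n - 3)(n - 4)


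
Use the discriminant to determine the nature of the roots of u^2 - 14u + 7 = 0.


D = b^2 - 4ac = (-14)^2 - 4(1)(7) = 196 - 28 = 168
Since D > 0: two distinct irrational roots


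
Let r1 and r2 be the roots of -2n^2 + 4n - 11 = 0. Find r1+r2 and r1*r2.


For an^2+bn+c=0: sum = -b/a, product = c/a.
a=-2, b=4, c=-11
Sum = -(4)/-2 = 2
Product = (-11)/-2 = 11/2


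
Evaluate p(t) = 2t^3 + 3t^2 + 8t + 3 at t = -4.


Using direct substitution:
  2 * (-4)^3 = -128
  3 * (-4)^2 = 48
  8 * (-4)^1 = -32
  constant: 3
Sum = -128 + 48 - 32 + 3 = -109


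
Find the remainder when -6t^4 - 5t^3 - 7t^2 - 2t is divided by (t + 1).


By the Remainder Theorem, the remainder equals p(-1):
  -6*(-1)^4 = -6
  -5*(-1)^3 = 5
  -7*(-1)^2 = -7
  -2*(-1)^1 = 2
  constant: 0
Sum: -6 + 5 - 7 + 2 + 0 = -6


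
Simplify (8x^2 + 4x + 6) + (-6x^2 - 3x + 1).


Align terms by degree and add:
  8x^2 + 4x + 6
  -6x^2 - 3x + 1
= 2x^2 + x + 7


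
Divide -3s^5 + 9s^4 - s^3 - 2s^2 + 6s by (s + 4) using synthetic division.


Synthetic division with c = -4. Coefficients: -3, 9, -1, -2, 6, 0
Bring down -3.
  -3 * -4 = 12; 12 + 9 = 21
  21 * -4 = -84; -84 - 1 = -85
  -85 * -4 = 340; 340 - 2 = 338
  338 * -4 = -1352; -1352 + 6 = -1346
  -1346 * -4 = 5384; 5384 + 0 = 5384
Quotient: -3s^4 + 21s^3 - 85s^2 + 338s - 1346, Remainder: 5384


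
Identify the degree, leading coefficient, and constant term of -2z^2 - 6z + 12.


Highest power of z is 2, with coefficient -2. Constant term is 12.
Degree = 2, leading coefficient = -2, constant term = 12


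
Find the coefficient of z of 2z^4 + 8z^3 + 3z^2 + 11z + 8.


Read off the coefficient of z: 11


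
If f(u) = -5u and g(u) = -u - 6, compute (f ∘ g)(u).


Substitute g(u) into f:
f(g(u)) = -5*(-u - 6)
Expand and combine: 5u + 30


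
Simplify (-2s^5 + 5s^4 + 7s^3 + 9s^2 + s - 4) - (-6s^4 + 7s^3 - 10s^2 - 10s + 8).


Distribute the minus sign:
  (-2s^5 + 5s^4 + 7s^3 + 9s^2 + s - 4)
- (-6s^4 + 7s^3 - 10s^2 - 10s + 8)
Negate second polynomial: 6s^4 - 7s^3 + 10s^2 + 10s - 8
Add: -2s^5 + 11s^4 + 19s^2 + 11s - 12


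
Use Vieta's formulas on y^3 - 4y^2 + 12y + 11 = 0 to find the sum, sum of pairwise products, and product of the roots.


Monic cubic y^3+by^2+cy+d=0: sum=-b, pairwise sum=c, product=-d.
b=-4, c=12, d=11
r1+r2+r3 = 4
r1r2+r1r3+r2r3 = 12
r1r2r3 = -11


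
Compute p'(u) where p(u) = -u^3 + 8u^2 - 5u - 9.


Apply the power rule term by term:
  d/du(-u^3) = -3u^2
  d/du(8u^2) = 16u
  d/du(-5u) = -5
  d/du(-9) = 0
p'(u) = -3u^2 + 16u - 5


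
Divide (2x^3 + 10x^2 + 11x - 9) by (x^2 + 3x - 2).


(2x^3 + 10x^2 + 11x - 9) / (x^2 + 3x - 2)
Step 1: 2x * (x^2 + 3x - 2) = 2x^3 + 6x^2 - 4x; subtract.
Step 2: 4 * (x^2 + 3x - 2) = 4x^2 + 12x - 8; subtract.
Quotient: 2x + 4, Remainder: 3x - 1


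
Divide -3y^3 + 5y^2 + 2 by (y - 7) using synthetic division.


Synthetic division with c = 7. Coefficients: -3, 5, 0, 2
Bring down -3.
  -3 * 7 = -21; -21 + 5 = -16
  -16 * 7 = -112; -112 + 0 = -112
  -112 * 7 = -784; -784 + 2 = -782
Quotient: -3y^2 - 16y - 112, Remainder: -782


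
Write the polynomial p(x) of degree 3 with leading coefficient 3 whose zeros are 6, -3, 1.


p(x) = 3(x - 6)(x + 3)(x - 1)
Expand: 3x^3 - 12x^2 - 45x + 54


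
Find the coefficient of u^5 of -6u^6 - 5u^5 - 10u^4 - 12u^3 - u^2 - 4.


Read off the coefficient of u^5: -5


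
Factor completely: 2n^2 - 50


Roots satisfy r1 + r2 = -b/a = 0 and r1*r2 = c/a = -25.
So r1 = 5, r2 = -5.
2n^2 - 50 = 2(n - r1)(n - r2) = 2(n - 5)(n + 5)


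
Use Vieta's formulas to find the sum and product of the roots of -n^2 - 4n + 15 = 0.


For an^2+bn+c=0: sum = -b/a, product = c/a.
a=-1, b=-4, c=15
Sum = -(-4)/-1 = -4
Product = (15)/-1 = -15


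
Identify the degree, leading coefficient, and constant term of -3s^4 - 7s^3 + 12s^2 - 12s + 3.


Highest power of s is 4, with coefficient -3. Constant term is 3.
Degree = 4, leading coefficient = -3, constant term = 3


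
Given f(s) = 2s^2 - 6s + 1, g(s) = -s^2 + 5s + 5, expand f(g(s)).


Substitute g(s) into f:
f(g(s)) = 2*(-s^2 + 5s + 5)^2 + (-6)*(-s^2 + 5s + 5) + 1
(-s^2 + 5s + 5)^2 = s^4 - 10s^3 + 15s^2 + 50s + 25
Expand and combine: 2s^4 - 20s^3 + 36s^2 + 70s + 21


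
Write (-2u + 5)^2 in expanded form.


Expand (-2u + 5)^2 by repeated multiplication:
= 4u^2 - 20u + 25


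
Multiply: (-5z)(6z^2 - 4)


Distribute each term of the first polynomial:
  (-5z)(6z^2 - 4) = -30z^3 + 20z
Sum: -30z^3 + 20z


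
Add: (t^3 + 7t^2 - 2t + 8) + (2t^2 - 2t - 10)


Align terms by degree and add:
  t^3 + 7t^2 - 2t + 8
+ 2t^2 - 2t - 10
= t^3 + 9t^2 - 4t - 2


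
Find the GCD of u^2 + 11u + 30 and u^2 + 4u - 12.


Factor each:
  u^2 + 11u + 30 = (u + 6)(u + 5)
  u^2 + 4u - 12 = (u + 6)(u - 2)
Common monic factor: u + 6


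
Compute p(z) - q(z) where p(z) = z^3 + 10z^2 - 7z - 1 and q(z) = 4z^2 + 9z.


Distribute the minus sign:
  (z^3 + 10z^2 - 7z - 1)
- (4z^2 + 9z)
Negate second polynomial: -4z^2 - 9z
Add: z^3 + 6z^2 - 16z - 1


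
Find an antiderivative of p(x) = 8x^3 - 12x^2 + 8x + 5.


Reverse power rule on each term:
  ∫ 8x^3 dx = 2x^4
  ∫ -12x^2 dx = -4x^3
  ∫ 8x dx = 4x^2
  ∫ 5 dx = 5x
F(x) = 2x^4 - 4x^3 + 4x^2 + 5x + C


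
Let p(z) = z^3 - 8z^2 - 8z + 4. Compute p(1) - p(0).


p(1) = -11
p(0) = 4
p(1) - p(0) = -11 - 4 = -15


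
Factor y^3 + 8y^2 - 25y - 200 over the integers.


Try integer roots (divisors of -200). y=-8: p(-8)=0.
Divide out (y + 8): quotient is y^2 - 25.
Factor the quadratic: (y + 5)(y - 5)
Result: (y + 8)(y + 5)(y - 5)


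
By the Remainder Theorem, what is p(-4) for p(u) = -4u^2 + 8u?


By the Remainder Theorem, the remainder equals p(-4):
  -4*(-4)^2 = -64
  8*(-4)^1 = -32
  constant: 0
Sum: -64 - 32 + 0 = -96


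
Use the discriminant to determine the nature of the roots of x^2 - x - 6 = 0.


D = b^2 - 4ac = (-1)^2 - 4(1)(-6) = 1 + 24 = 25
Since D > 0: two distinct rational roots


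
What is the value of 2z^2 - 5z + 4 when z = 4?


Using direct substitution:
  2 * (4)^2 = 32
  -5 * (4)^1 = -20
  constant: 4
Sum = 32 - 20 + 4 = 16


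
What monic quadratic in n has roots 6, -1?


p(n) = (n - 6)(n + 1)
Expand: n^2 - 5n - 6


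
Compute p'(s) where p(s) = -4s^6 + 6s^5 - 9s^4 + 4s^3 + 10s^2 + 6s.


Apply the power rule term by term:
  d/ds(-4s^6) = -24s^5
  d/ds(6s^5) = 30s^4
  d/ds(-9s^4) = -36s^3
  d/ds(4s^3) = 12s^2
  d/ds(10s^2) = 20s
  d/ds(6s) = 6
p'(s) = -24s^5 + 30s^4 - 36s^3 + 12s^2 + 20s + 6


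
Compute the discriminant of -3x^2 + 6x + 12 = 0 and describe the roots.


D = b^2 - 4ac = (6)^2 - 4(-3)(12) = 36 + 144 = 180
Since D > 0: two distinct irrational roots


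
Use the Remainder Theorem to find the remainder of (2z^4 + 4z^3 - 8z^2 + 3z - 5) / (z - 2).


By the Remainder Theorem, the remainder equals p(2):
  2*(2)^4 = 32
  4*(2)^3 = 32
  -8*(2)^2 = -32
  3*(2)^1 = 6
  constant: -5
Sum: 32 + 32 - 32 + 6 - 5 = 33


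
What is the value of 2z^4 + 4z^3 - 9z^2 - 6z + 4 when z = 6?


Using direct substitution:
  2 * (6)^4 = 2592
  4 * (6)^3 = 864
  -9 * (6)^2 = -324
  -6 * (6)^1 = -36
  constant: 4
Sum = 2592 + 864 - 324 - 36 + 4 = 3100


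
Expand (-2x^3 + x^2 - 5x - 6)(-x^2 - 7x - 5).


Distribute each term of the first polynomial:
  (-2x^3)(-x^2 - 7x - 5) = 2x^5 + 14x^4 + 10x^3
  (x^2)(-x^2 - 7x - 5) = -x^4 - 7x^3 - 5x^2
  (-5x)(-x^2 - 7x - 5) = 5x^3 + 35x^2 + 25x
  (-6)(-x^2 - 7x - 5) = 6x^2 + 42x + 30
Sum: 2x^5 + 13x^4 + 8x^3 + 36x^2 + 67x + 30


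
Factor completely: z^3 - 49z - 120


Try integer roots (divisors of -120). z=8: p(8)=0.
Divide out (z - 8): quotient is z^2 + 8z + 15.
Factor the quadratic: (z + 5)(z + 3)
Result: (z - 8)(z + 5)(z + 3)


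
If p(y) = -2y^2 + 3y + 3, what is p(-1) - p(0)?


p(-1) = -2
p(0) = 3
p(-1) - p(0) = -2 - 3 = -5


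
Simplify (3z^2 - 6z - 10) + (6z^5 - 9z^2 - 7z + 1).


Align terms by degree and add:
  3z^2 - 6z - 10
+ 6z^5 - 9z^2 - 7z + 1
= 6z^5 - 6z^2 - 13z - 9


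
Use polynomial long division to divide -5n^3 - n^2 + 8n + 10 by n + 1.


(-5n^3 - n^2 + 8n + 10) / (n + 1)
Step 1: -5n^2 * (n + 1) = -5n^3 - 5n^2; subtract.
Step 2: 4n * (n + 1) = 4n^2 + 4n; subtract.
Step 3: 4 * (n + 1) = 4n + 4; subtract.
Quotient: -5n^2 + 4n + 4, Remainder: 6


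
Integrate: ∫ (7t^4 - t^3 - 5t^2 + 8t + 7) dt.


Reverse power rule on each term:
  ∫ 7t^4 dt = (7/5)t^5
  ∫ -t^3 dt = -(1/4)t^4
  ∫ -5t^2 dt = -(5/3)t^3
  ∫ 8t dt = 4t^2
  ∫ 7 dt = 7t
F(t) = (7/5)t^5 - (1/4)t^4 - (5/3)t^3 + 4t^2 + 7t + C


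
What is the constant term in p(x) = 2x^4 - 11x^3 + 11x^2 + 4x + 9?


Read off the constant term: 9


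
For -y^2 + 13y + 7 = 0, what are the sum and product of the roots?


For ay^2+by+c=0: sum = -b/a, product = c/a.
a=-1, b=13, c=7
Sum = -(13)/-1 = 13
Product = (7)/-1 = -7


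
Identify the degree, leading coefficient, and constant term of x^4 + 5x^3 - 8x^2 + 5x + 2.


Highest power of x is 4, with coefficient 1. Constant term is 2.
Degree = 4, leading coefficient = 1, constant term = 2


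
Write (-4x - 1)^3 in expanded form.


Expand (-4x - 1)^3 by repeated multiplication:
  (-4x - 1)^2 = 16x^2 + 8x + 1
= -64x^3 - 48x^2 - 12x - 1


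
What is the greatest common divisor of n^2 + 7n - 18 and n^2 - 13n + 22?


Factor each:
  n^2 + 7n - 18 = (n - 2)(n + 9)
  n^2 - 13n + 22 = (n - 2)(n - 11)
Common monic factor: n - 2


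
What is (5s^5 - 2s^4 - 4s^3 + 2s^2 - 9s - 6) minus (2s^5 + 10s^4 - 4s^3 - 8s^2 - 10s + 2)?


Distribute the minus sign:
  (5s^5 - 2s^4 - 4s^3 + 2s^2 - 9s - 6)
- (2s^5 + 10s^4 - 4s^3 - 8s^2 - 10s + 2)
Negate second polynomial: -2s^5 - 10s^4 + 4s^3 + 8s^2 + 10s - 2
Add: 3s^5 - 12s^4 + 10s^2 + s - 8


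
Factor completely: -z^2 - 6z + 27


Roots satisfy r1 + r2 = -b/a = -6 and r1*r2 = c/a = -27.
So r1 = 3, r2 = -9.
-z^2 - 6z + 27 = -(z - r1)(z - r2) = -(z - 3)(z + 9)


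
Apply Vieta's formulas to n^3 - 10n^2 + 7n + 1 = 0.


Monic cubic n^3+bn^2+cn+d=0: sum=-b, pairwise sum=c, product=-d.
b=-10, c=7, d=1
r1+r2+r3 = 10
r1r2+r1r3+r2r3 = 7
r1r2r3 = -1


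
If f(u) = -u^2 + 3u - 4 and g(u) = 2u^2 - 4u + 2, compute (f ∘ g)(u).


Substitute g(u) into f:
f(g(u)) = -1*(2u^2 - 4u + 2)^2 + 3*(2u^2 - 4u + 2) + (-4)
(2u^2 - 4u + 2)^2 = 4u^4 - 16u^3 + 24u^2 - 16u + 4
Expand and combine: -4u^4 + 16u^3 - 18u^2 + 4u - 2


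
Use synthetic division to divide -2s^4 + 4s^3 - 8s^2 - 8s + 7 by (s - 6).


Synthetic division with c = 6. Coefficients: -2, 4, -8, -8, 7
Bring down -2.
  -2 * 6 = -12; -12 + 4 = -8
  -8 * 6 = -48; -48 - 8 = -56
  -56 * 6 = -336; -336 - 8 = -344
  -344 * 6 = -2064; -2064 + 7 = -2057
Quotient: -2s^3 - 8s^2 - 56s - 344, Remainder: -2057


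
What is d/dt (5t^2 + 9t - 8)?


Apply the power rule term by term:
  d/dt(5t^2) = 10t
  d/dt(9t) = 9
  d/dt(-8) = 0
p'(t) = 10t + 9


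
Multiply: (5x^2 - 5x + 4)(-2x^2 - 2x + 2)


Distribute each term of the first polynomial:
  (5x^2)(-2x^2 - 2x + 2) = -10x^4 - 10x^3 + 10x^2
  (-5x)(-2x^2 - 2x + 2) = 10x^3 + 10x^2 - 10x
  (4)(-2x^2 - 2x + 2) = -8x^2 - 8x + 8
Sum: -10x^4 + 12x^2 - 18x + 8


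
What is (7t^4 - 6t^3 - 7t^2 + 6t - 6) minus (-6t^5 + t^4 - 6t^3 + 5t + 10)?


Distribute the minus sign:
  (7t^4 - 6t^3 - 7t^2 + 6t - 6)
- (-6t^5 + t^4 - 6t^3 + 5t + 10)
Negate second polynomial: 6t^5 - t^4 + 6t^3 - 5t - 10
Add: 6t^5 + 6t^4 - 7t^2 + t - 16


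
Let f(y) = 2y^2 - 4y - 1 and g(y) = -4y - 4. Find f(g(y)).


Substitute g(y) into f:
f(g(y)) = 2*(-4y - 4)^2 + (-4)*(-4y - 4) + (-1)
(-4y - 4)^2 = 16y^2 + 32y + 16
Expand and combine: 32y^2 + 80y + 47


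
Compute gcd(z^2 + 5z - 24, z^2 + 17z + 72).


Factor each:
  z^2 + 5z - 24 = (z + 8)(z - 3)
  z^2 + 17z + 72 = (z + 8)(z + 9)
Common monic factor: z + 8


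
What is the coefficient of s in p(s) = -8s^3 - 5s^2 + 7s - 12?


Read off the coefficient of s: 7


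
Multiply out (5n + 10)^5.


Expand (5n + 10)^5 by repeated multiplication:
  (5n + 10)^2 = 25n^2 + 100n + 100
  (5n + 10)^3 = 125n^3 + 750n^2 + 1500n + 1000
  (5n + 10)^4 = 625n^4 + 5000n^3 + 15000n^2 + 20000n + 10000
= 3125n^5 + 31250n^4 + 125000n^3 + 250000n^2 + 250000n + 100000
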